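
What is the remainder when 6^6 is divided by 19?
By repeated squaring mod 19: 6^{1}≡6, 6^{2}≡17, 6^{4}≡4. Then 6^{6} = 6^{4+2} ≡ 4 × 17 ≡ 11 mod 19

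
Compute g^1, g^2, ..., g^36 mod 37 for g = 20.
20^1, 20^2, ..., 20^{36} mod 37: [20, 30, 8, 12, 18, 27, 22, 33, 31, 28, 5, 26, 2, 3, 23, 16, 24, 36, 17, 7, 29, 25, 19, 10, 15, 4, 6, 9, 32, 11, 35, 34, 14, 21, 13, 1]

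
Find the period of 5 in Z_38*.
Powers of 5 mod 38: 5^1≡5, 5^2≡25, 5^3≡11, 5^4≡17, 5^5≡9, 5^6≡7, 5^7≡35, 5^8≡23, 5^9≡1. So the order of 5 is 9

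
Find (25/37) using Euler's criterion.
(25/37) = 25^{18} mod 37 = 1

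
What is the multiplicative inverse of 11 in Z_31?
Since 31 is prime, by Fermat 11^(-1) ≡ 11^{29} ≡ 17 mod 31. Verify: 11 × 17 = 187 ≡ 1 mod 31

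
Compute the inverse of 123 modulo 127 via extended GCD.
Extended GCD: 123(-32) + 127(31) = 1. So 123^(-1) ≡ -32 ≡ 95 mod 127. Verify: 123 × 95 = 11685 ≡ 1 mod 127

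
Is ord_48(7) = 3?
Powers of 7 mod 48: 7^1≡7, 7^2≡1. Already 7^2≡1, so the order is 2 < 3. No, the actual order is 2.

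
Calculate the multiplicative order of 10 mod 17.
Powers of 10 mod 17: 10^1≡10, 10^2≡15, 10^3≡14, 10^4≡4, 10^5≡6, 10^6≡9, 10^7≡5, 10^8≡16, 10^9≡7, 10^10≡2, 10^11≡3, 10^12≡13, 10^13≡11, 10^14≡8, 10^15≡12, 10^16≡1. ord_17(10) = 16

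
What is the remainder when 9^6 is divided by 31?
By repeated squaring (mod 31): 9^{1}≡9, 9^{2}≡19, 9^{4}≡20. Then 9^{6} = 9^{4+2} ≡ 20 × 19 ≡ 8 (mod 31)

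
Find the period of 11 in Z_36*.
Powers of 11 mod 36: 11^1≡11, 11^2≡13, 11^3≡35, 11^4≡25, 11^5≡23, 11^6≡1. So the order of 11 is 6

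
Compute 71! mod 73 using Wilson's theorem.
(72)! = (71)! × (72) ≡ -1 mod 73. So (71)! ≡ -1 × (72)^(-1) ≡ (-1)×(-1) = 1 mod 73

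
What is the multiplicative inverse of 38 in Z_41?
Since 41 is prime, by Fermat 38^(-1) ≡ 38^{39} ≡ 27 mod 41. Verify: 38 × 27 = 1026 ≡ 1 mod 41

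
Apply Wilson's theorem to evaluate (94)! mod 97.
(96)! = (94)! × (95) × (96) ≡ -1 mod 97. So (94)! ≡ -1 × [(96)(95)]^(-1) ≡ 48 mod 97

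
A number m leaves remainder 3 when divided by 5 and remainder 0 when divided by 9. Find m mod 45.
M = 5 × 9 = 45. M₁ = 9, y₁ ≡ 4 mod 5. M₂ = 5, y₂ ≡ 2 mod 9. m = 3×9×4 + 0×5×2 ≡ 18 mod 45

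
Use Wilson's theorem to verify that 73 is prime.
(72)! mod 73 = 72. Since this equals -1 mod 73, Wilson confirms 73 is prime.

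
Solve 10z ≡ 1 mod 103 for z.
Since 103 is prime, by Fermat 10^(-1) ≡ 10^{101} ≡ 31 mod 103. Verify: 10 × 31 = 310 ≡ 1 mod 103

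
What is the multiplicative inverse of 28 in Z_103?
Since 103 is prime, by Fermat 28^(-1) ≡ 28^{101} ≡ 92 (mod 103). Verify: 28 × 92 = 2576 ≡ 1 (mod 103)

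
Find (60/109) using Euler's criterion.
(60/109) = 60^{54} mod 109 = 1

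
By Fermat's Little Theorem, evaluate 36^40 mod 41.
By Fermat's Little Theorem, 36^{40} ≡ 1 mod 41 since 41 is prime and gcd(36, 41) = 1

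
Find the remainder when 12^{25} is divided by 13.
By Fermat: 12^{12} ≡ 1 (mod 13). 25 = 2×12 + 1. So 12^{25} ≡ 12^{1} ≡ 12 (mod 13)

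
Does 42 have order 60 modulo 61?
42^{15} ≡ 1 (mod 61) and 15 < 60, so ord_61(42) = 15 ≠ 60 and 42 is not a primitive root.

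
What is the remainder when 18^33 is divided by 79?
By repeated squaring (mod 79): 18^{1}≡18, 18^{2}≡8, 18^{4}≡64, 18^{8}≡67, 18^{16}≡65, 18^{32}≡38. Then 18^{33} = 18^{32+1} ≡ 38 × 18 ≡ 52 (mod 79)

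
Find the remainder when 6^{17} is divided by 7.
By Fermat: 6^{6} ≡ 1 mod 7. 17 = 2×6 + 5. So 6^{17} ≡ 6^{5} ≡ 6 mod 7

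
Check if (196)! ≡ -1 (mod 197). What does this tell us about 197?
(196)! mod 197 = 196. Since this equals -1 (mod 197), Wilson confirms 197 is prime.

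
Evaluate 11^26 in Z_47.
By repeated squaring mod 47: 11^{1}≡11, 11^{2}≡27, 11^{4}≡24, 11^{8}≡12, 11^{16}≡3. Then 11^{26} = 11^{16+8+2} ≡ 3 × 12 × 27 ≡ 32 mod 47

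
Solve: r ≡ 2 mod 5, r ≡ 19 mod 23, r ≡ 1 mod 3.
M = 5 × 23 × 3 = 345. M₁ = 69, y₁ ≡ 4 mod 5. M₂ = 15, y₂ ≡ 20 mod 23. M₃ = 115, y₃ ≡ 1 mod 3. r = 2×69×4 + 19×15×20 + 1×115×1 ≡ 157 mod 345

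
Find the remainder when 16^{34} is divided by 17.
By Fermat: 16^{16} ≡ 1 mod 17. 34 = 2×16 + 2. So 16^{34} ≡ 16^{2} ≡ 1 mod 17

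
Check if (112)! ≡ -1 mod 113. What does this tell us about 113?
(112)! mod 113 = 112. Since this equals -1 mod 113, Wilson confirms 113 is prime.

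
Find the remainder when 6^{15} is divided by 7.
By Fermat: 6^{6} ≡ 1 (mod 7). 15 = 2×6 + 3. So 6^{15} ≡ 6^{3} ≡ 6 (mod 7)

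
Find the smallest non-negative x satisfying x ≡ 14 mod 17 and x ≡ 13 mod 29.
M = 17 × 29 = 493. M₁ = 29, y₁ ≡ 10 mod 17. M₂ = 17, y₂ ≡ 12 mod 29. x = 14×29×10 + 13×17×12 ≡ 303 mod 493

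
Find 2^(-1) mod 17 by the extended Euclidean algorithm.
Extended GCD: 2(-8) + 17(1) = 1. So 2^(-1) ≡ -8 ≡ 9 mod 17. Verify: 2 × 9 = 18 ≡ 1 mod 17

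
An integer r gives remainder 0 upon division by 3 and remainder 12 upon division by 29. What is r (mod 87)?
M = 3 × 29 = 87. M₁ = 29, y₁ ≡ 2 (mod 3). M₂ = 3, y₂ ≡ 10 (mod 29). r = 0×29×2 + 12×3×10 ≡ 12 (mod 87)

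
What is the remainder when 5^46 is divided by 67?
By repeated squaring (mod 67): 5^{1}≡5, 5^{2}≡25, 5^{4}≡22, 5^{8}≡15, 5^{16}≡24, 5^{32}≡40. Then 5^{46} = 5^{32+8+4+2} ≡ 40 × 15 × 22 × 25 ≡ 25 (mod 67)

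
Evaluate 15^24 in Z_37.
By repeated squaring mod 37: 15^{1}≡15, 15^{2}≡3, 15^{4}≡9, 15^{8}≡7, 15^{16}≡12. Then 15^{24} = 15^{16+8} ≡ 12 × 7 ≡ 10 mod 37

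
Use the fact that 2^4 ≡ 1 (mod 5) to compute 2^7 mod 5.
By Fermat: 2^{4} ≡ 1 (mod 5). So 2^{7} = 2^{4} · 2^{3} ≡ 2^{3} ≡ 3 (mod 5)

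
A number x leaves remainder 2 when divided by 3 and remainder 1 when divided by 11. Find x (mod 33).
M = 3 × 11 = 33. M₁ = 11, y₁ ≡ 2 (mod 3). M₂ = 3, y₂ ≡ 4 (mod 11). x = 2×11×2 + 1×3×4 ≡ 23 (mod 33)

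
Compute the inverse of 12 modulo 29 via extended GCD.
Extended GCD: 12(-12) + 29(5) = 1. So 12^(-1) ≡ -12 ≡ 17 (mod 29). Verify: 12 × 17 = 204 ≡ 1 (mod 29)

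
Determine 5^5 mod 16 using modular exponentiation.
By repeated squaring (mod 16): 5^{1}≡5, 5^{2}≡9, 5^{4}≡1. Then 5^{5} = 5^{4+1} ≡ 1 × 5 ≡ 5 (mod 16)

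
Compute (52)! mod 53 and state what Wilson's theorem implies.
(52)! mod 53 = 52. Since this equals -1 mod 53, Wilson confirms 53 is prime.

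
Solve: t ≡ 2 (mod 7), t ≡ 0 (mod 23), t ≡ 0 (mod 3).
M = 7 × 23 × 3 = 483. M₁ = 69, y₁ ≡ 6 (mod 7). M₂ = 21, y₂ ≡ 11 (mod 23). M₃ = 161, y₃ ≡ 2 (mod 3). t = 2×69×6 + 0×21×11 + 0×161×2 ≡ 345 (mod 483)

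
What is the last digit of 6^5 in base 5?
Using Fermat: 6^{4} ≡ 1 (mod 5). 5 ≡ 1 (mod 4). So 6^{5} ≡ 6^{1} ≡ 1 (mod 5)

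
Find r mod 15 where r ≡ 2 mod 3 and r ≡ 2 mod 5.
M = 3 × 5 = 15. M₁ = 5, y₁ ≡ 2 mod 3. M₂ = 3, y₂ ≡ 2 mod 5. r = 2×5×2 + 2×3×2 ≡ 2 mod 15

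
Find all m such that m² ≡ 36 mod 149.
The square roots of 36 mod 149 are 6 and 143. Verify: 6² = 36 ≡ 36 mod 149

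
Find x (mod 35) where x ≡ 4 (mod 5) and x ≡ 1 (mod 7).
M = 5 × 7 = 35. M₁ = 7, y₁ ≡ 3 (mod 5). M₂ = 5, y₂ ≡ 3 (mod 7). x = 4×7×3 + 1×5×3 ≡ 29 (mod 35)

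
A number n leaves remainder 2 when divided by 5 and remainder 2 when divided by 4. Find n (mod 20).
M = 5 × 4 = 20. M₁ = 4, y₁ ≡ 4 (mod 5). M₂ = 5, y₂ ≡ 1 (mod 4). n = 2×4×4 + 2×5×1 ≡ 2 (mod 20)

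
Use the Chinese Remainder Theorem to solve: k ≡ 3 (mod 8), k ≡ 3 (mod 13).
M = 8 × 13 = 104. M₁ = 13, y₁ ≡ 5 (mod 8). M₂ = 8, y₂ ≡ 5 (mod 13). k = 3×13×5 + 3×8×5 ≡ 3 (mod 104)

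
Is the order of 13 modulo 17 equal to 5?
Powers of 13 mod 17: 13^1≡13, 13^2≡16, 13^3≡4, 13^4≡1. Already 13^4≡1, so the order is 4 < 5. No, the actual order is 4.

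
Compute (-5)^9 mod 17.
By repeated squaring (mod 17): (-5)^{1}≡12, (-5)^{2}≡8, (-5)^{4}≡13, (-5)^{8}≡16. Then (-5)^{9} = (-5)^{8+1} ≡ 16 × 12 ≡ 5 (mod 17)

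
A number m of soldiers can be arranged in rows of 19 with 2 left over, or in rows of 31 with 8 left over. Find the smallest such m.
M = 19 × 31 = 589. M₁ = 31, y₁ ≡ 8 (mod 19). M₂ = 19, y₂ ≡ 18 (mod 31). m = 2×31×8 + 8×19×18 ≡ 287 (mod 589)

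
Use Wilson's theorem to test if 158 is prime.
(157)! mod 158 = 0. Since 0 ≢ -1 (mod 158), 158 is not prime.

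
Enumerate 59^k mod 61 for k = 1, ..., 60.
59^1, 59^2, ..., 59^{60} mod 61: [59, 4, 53, 16, 29, 3, 55, 12, 37, 48, 26, 9, 43, 36, 50, 22, 17, 27, 7, 47, 28, 5, 51, 20, 21, 19, 23, 15, 31, 60, 2, 57, 8, 45, 32, 58, 6, 49, 24, 13, 35, 52, 18, 25, 11, 39, 44, 34, 54, 14, 33, 56, 10, 41, 40, 42, 38, 46, 30, 1]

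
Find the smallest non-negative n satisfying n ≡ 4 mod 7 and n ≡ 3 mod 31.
M = 7 × 31 = 217. M₁ = 31, y₁ ≡ 5 mod 7. M₂ = 7, y₂ ≡ 9 mod 31. n = 4×31×5 + 3×7×9 ≡ 158 mod 217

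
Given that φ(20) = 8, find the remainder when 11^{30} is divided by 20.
By Euler: 11^{8} ≡ 1 mod 20 since gcd(11, 20) = 1. 30 = 3×8 + 6. So 11^{30} ≡ 11^{6} ≡ 1 mod 20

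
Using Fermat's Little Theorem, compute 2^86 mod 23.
By Fermat: 2^{22} ≡ 1 mod 23. 86 = 3×22 + 20. So 2^{86} ≡ 2^{20} ≡ 6 mod 23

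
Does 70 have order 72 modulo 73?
70^{12} ≡ 1 (mod 73) and 12 < 72, so ord_73(70) = 12 ≠ 72 and 70 is not a primitive root.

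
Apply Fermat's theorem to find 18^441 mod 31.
By Fermat: 18^{30} ≡ 1 mod 31. 441 ≡ 21 mod 30. So 18^{441} ≡ 18^{21} ≡ 16 mod 31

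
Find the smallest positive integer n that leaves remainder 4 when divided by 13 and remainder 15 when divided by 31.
M = 13 × 31 = 403. M₁ = 31, y₁ ≡ 8 (mod 13). M₂ = 13, y₂ ≡ 12 (mod 31). n = 4×31×8 + 15×13×12 ≡ 108 (mod 403)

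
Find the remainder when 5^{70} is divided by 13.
By Fermat: 5^{12} ≡ 1 (mod 13). 70 = 5×12 + 10. So 5^{70} ≡ 5^{10} ≡ 12 (mod 13)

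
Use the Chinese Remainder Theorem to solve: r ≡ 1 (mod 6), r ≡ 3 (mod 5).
M = 6 × 5 = 30. M₁ = 5, y₁ ≡ 5 (mod 6). M₂ = 6, y₂ ≡ 1 (mod 5). r = 1×5×5 + 3×6×1 ≡ 13 (mod 30)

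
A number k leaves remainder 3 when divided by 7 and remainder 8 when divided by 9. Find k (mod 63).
M = 7 × 9 = 63. M₁ = 9, y₁ ≡ 4 (mod 7). M₂ = 7, y₂ ≡ 4 (mod 9). k = 3×9×4 + 8×7×4 ≡ 17 (mod 63)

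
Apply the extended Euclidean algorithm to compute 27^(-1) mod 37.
Extended GCD: 27(11) + 37(-8) = 1. So 27^(-1) ≡ 11 (mod 37). Verify: 27 × 11 = 297 ≡ 1 (mod 37)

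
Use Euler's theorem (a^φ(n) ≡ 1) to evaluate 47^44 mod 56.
By Euler: 47^{24} ≡ 1 mod 56 since gcd(47, 56) = 1. 44 = 1×24 + 20. So 47^{44} ≡ 47^{20} ≡ 25 mod 56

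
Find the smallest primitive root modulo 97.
g = 5. For each prime q|96: 5^{48}≡96, 5^{32}≡35, none ≡ 1, so ord_97(5) = 96 and 5 is a primitive root.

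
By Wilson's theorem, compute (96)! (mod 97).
By Wilson's theorem, (96)! ≡ -1 ≡ 96 (mod 97)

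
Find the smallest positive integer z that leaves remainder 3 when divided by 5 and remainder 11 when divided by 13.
M = 5 × 13 = 65. M₁ = 13, y₁ ≡ 2 mod 5. M₂ = 5, y₂ ≡ 8 mod 13. z = 3×13×2 + 11×5×8 ≡ 63 mod 65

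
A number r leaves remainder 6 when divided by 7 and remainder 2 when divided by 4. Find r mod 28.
M = 7 × 4 = 28. M₁ = 4, y₁ ≡ 2 mod 7. M₂ = 7, y₂ ≡ 3 mod 4. r = 6×4×2 + 2×7×3 ≡ 6 mod 28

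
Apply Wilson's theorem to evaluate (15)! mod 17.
(16)! = (15)! × (16) ≡ -1 (mod 17). So (15)! ≡ -1 × (16)^(-1) ≡ (-1)×(-1) = 1 (mod 17)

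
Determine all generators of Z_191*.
There are φ(190) = 72 primitive roots mod 191: {19, 21, 22, 28, 29, 33, 35, 42, 44, 47, 53, 56, 57, 58, 61, 62, 63, 71, 73, 74, 76, 83, 87, 88, 89, 91, 93, 94, 95, 99, 101, 105, 106, 110, 111, 112, 113, 114, 116, 119, 123, 124, 126, 127, 131, 132, 137, 140, 141, 143, 145, 146, 148, 151, 157, 164, 165, 167, 168, 171, 173, 174, 175, 176, 178, 179, 181, 182, 183, 187, 188, 189}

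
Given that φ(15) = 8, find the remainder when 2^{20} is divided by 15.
By Euler: 2^{8} ≡ 1 mod 15 since gcd(2, 15) = 1. 20 = 2×8 + 4. So 2^{20} ≡ 2^{4} ≡ 1 mod 15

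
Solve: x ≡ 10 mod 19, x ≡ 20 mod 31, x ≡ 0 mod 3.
M = 19 × 31 × 3 = 1767. M₁ = 93, y₁ ≡ 9 mod 19. M₂ = 57, y₂ ≡ 6 mod 31. M₃ = 589, y₃ ≡ 1 mod 3. x = 10×93×9 + 20×57×6 + 0×589×1 ≡ 1074 mod 1767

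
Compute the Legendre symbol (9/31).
(9/31) = 9^{15} mod 31 = 1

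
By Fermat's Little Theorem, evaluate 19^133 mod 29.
By Fermat: 19^{28} ≡ 1 mod 29. 133 = 4×28 + 21. So 19^{133} ≡ 19^{21} ≡ 17 mod 29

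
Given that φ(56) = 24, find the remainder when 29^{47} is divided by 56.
By Euler: 29^{24} ≡ 1 (mod 56) since gcd(29, 56) = 1. 47 = 1×24 + 23. So 29^{47} ≡ 29^{23} ≡ 29 (mod 56)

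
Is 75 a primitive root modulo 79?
ord_79(75) divides 78. For each prime q|78: 75^{39}≡78, 75^{26}≡55, 75^{6}≡67, none ≡ 1. So 75 has order 78 and is a primitive root mod 79.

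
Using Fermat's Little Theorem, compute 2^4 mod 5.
By Fermat's Little Theorem, 2^{4} ≡ 1 (mod 5) since 5 is prime and gcd(2, 5) = 1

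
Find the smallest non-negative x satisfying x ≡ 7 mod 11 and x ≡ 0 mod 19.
M = 11 × 19 = 209. M₁ = 19, y₁ ≡ 7 mod 11. M₂ = 11, y₂ ≡ 7 mod 19. x = 7×19×7 + 0×11×7 ≡ 95 mod 209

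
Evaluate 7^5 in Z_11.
By repeated squaring mod 11: 7^{1}≡7, 7^{2}≡5, 7^{4}≡3. Then 7^{5} = 7^{4+1} ≡ 3 × 7 ≡ 10 mod 11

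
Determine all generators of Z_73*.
There are φ(72) = 24 primitive roots mod 73: {5, 11, 13, 14, 15, 20, 26, 28, 29, 31, 33, 34, 39, 40, 42, 44, 45, 47, 53, 58, 59, 60, 62, 68}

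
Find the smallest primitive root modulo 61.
g = 2. For each prime q|60: 2^{30}≡60, 2^{20}≡47, 2^{12}≡9, none ≡ 1, so ord_61(2) = 60 and 2 is a primitive root.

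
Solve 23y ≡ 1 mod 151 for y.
Since 151 is prime, by Fermat 23^(-1) ≡ 23^{149} ≡ 46 mod 151. Verify: 23 × 46 = 1058 ≡ 1 mod 151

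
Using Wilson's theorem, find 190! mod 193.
(192)! = (190)! × (191) × (192) ≡ -1 (mod 193). So (190)! ≡ -1 × [(192)(191)]^(-1) ≡ 96 (mod 193)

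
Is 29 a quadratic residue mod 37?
By Euler's criterion: 29^{18} ≡ 36 (mod 37). Since this equals -1 (≡ 36), 29 is not a QR.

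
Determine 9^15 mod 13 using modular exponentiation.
Using Fermat: 9^{12} ≡ 1 (mod 13). 15 ≡ 3 (mod 12). So 9^{15} ≡ 9^{3} ≡ 1 (mod 13)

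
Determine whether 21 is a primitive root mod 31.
ord_31(21) divides 30. For each prime q|30: 21^{15}≡30, 21^{10}≡5, 21^{6}≡2, none ≡ 1. So 21 has order 30 and is a primitive root mod 31.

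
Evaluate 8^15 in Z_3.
Using Fermat: 8^{2} ≡ 1 (mod 3). 15 ≡ 1 (mod 2). So 8^{15} ≡ 8^{1} ≡ 2 (mod 3)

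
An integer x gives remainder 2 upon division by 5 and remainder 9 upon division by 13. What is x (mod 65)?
M = 5 × 13 = 65. M₁ = 13, y₁ ≡ 2 (mod 5). M₂ = 5, y₂ ≡ 8 (mod 13). x = 2×13×2 + 9×5×8 ≡ 22 (mod 65)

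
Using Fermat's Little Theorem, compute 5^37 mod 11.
By Fermat: 5^{10} ≡ 1 mod 11. 37 = 3×10 + 7. So 5^{37} ≡ 5^{7} ≡ 3 mod 11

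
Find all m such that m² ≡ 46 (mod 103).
The square roots of 46 mod 103 are 56 and 47. Verify: 56² = 3136 ≡ 46 (mod 103)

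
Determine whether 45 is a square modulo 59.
By Euler's criterion: 45^{29} ≡ 1 (mod 59). Since this equals 1, 45 is a QR.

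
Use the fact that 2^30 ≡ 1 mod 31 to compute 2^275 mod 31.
By Fermat: 2^{30} ≡ 1 mod 31. 275 ≡ 5 mod 30. So 2^{275} ≡ 2^{5} ≡ 1 mod 31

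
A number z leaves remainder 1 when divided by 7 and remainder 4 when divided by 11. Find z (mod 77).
M = 7 × 11 = 77. M₁ = 11, y₁ ≡ 2 (mod 7). M₂ = 7, y₂ ≡ 8 (mod 11). z = 1×11×2 + 4×7×8 ≡ 15 (mod 77)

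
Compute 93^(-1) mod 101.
Since 101 is prime, by Fermat 93^(-1) ≡ 93^{99} ≡ 63 mod 101. Verify: 93 × 63 = 5859 ≡ 1 mod 101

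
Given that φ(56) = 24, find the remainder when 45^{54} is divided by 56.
By Euler: 45^{24} ≡ 1 mod 56 since gcd(45, 56) = 1. 54 = 2×24 + 6. So 45^{54} ≡ 45^{6} ≡ 1 mod 56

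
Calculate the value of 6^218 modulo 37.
Using Fermat: 6^{36} ≡ 1 mod 37. 218 ≡ 2 mod 36. So 6^{218} ≡ 6^{2} ≡ 36 mod 37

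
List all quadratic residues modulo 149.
Quadratic residues modulo 149: {1, 4, 5, 6, 7, 9, 16, 17, 19, 20, 22, 24, 25, 26, 28, 29, 30, 31, 33, 35, 36, 37, 39, 42, 45, 46, 47, 49, 53, 54, 61, 63, 64, 67, 68, 69, 73, 76, 80, 81, 82, 85, 86, 88, 95, 96, 100, 102, 103, 104, 107, 110, 112, 113, 114, 116, 118, 119, 120, 121, 123, 124, 125, 127, 129, 130, 132, 133, 140, 142, 143, 144, 145, 148}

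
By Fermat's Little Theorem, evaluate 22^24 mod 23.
By Fermat: 22^{22} ≡ 1 (mod 23). So 22^{24} = 22^{22} · 22^{2} ≡ 22^{2} ≡ 1 (mod 23)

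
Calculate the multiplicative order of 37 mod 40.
Powers of 37 mod 40: 37^1≡37, 37^2≡9, 37^3≡13, 37^4≡1. So the order of 37 is 4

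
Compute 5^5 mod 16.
By repeated squaring mod 16: 5^{1}≡5, 5^{2}≡9, 5^{4}≡1. Then 5^{5} = 5^{4+1} ≡ 1 × 5 ≡ 5 mod 16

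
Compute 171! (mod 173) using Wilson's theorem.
(172)! = (171)! × (172) ≡ -1 (mod 173). So (171)! ≡ -1 × (172)^(-1) ≡ (-1)×(-1) = 1 (mod 173)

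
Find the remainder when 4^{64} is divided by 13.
By Fermat: 4^{12} ≡ 1 (mod 13). 64 = 5×12 + 4. So 4^{64} ≡ 4^{4} ≡ 9 (mod 13)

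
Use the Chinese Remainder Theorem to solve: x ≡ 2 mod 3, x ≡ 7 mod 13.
M = 3 × 13 = 39. M₁ = 13, y₁ ≡ 1 mod 3. M₂ = 3, y₂ ≡ 9 mod 13. x = 2×13×1 + 7×3×9 ≡ 20 mod 39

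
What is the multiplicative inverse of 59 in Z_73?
Since 73 is prime, by Fermat 59^(-1) ≡ 59^{71} ≡ 26 (mod 73). Verify: 59 × 26 = 1534 ≡ 1 (mod 73)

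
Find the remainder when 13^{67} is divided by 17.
By Fermat: 13^{16} ≡ 1 (mod 17). 67 = 4×16 + 3. So 13^{67} ≡ 13^{3} ≡ 4 (mod 17)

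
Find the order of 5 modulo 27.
Powers of 5 mod 27: 5^1≡5, 5^2≡25, 5^3≡17, 5^4≡4, 5^5≡20, 5^6≡19, 5^7≡14, 5^8≡16, 5^9≡26, 5^10≡22, 5^11≡2, 5^12≡10, 5^13≡23, 5^14≡7, 5^15≡8, 5^16≡13, 5^17≡11, 5^18≡1. So the order of 5 is 18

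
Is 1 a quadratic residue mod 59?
By Euler's criterion: 1^{29} ≡ 1 (mod 59). Since this equals 1, 1 is a QR.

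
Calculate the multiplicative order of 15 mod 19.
Powers of 15 mod 19: 15^1≡15, 15^2≡16, 15^3≡12, 15^4≡9, 15^5≡2, 15^6≡11, 15^7≡13, 15^8≡5, 15^9≡18, 15^10≡4, 15^11≡3, 15^12≡7, 15^13≡10, 15^14≡17, 15^15≡8, 15^16≡6, 15^17≡14, 15^18≡1. ord_19(15) = 18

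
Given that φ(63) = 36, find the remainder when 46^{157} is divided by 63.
By Euler: 46^{36} ≡ 1 (mod 63) since gcd(46, 63) = 1. 157 = 4×36 + 13. So 46^{157} ≡ 46^{13} ≡ 46 (mod 63)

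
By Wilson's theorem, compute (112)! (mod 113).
By Wilson's theorem, (112)! ≡ -1 ≡ 112 (mod 113)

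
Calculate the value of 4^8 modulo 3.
Using Fermat: 4^{2} ≡ 1 (mod 3). 8 ≡ 0 (mod 2). So 4^{8} ≡ 4^{0} ≡ 1 (mod 3)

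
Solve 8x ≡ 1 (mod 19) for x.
Since 19 is prime, by Fermat 8^(-1) ≡ 8^{17} ≡ 12 (mod 19). Verify: 8 × 12 = 96 ≡ 1 (mod 19)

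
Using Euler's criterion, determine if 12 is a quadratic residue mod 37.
By Euler's criterion: 12^{18} ≡ 1 mod 37. Since this equals 1, 12 is a QR.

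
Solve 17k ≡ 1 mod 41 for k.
Since 41 is prime, by Fermat 17^(-1) ≡ 17^{39} ≡ 29 mod 41. Verify: 17 × 29 = 493 ≡ 1 mod 41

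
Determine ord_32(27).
Powers of 27 mod 32: 27^1≡27, 27^2≡25, 27^3≡3, 27^4≡17, 27^5≡11, 27^6≡9, 27^7≡19, 27^8≡1. ord_32(27) = 8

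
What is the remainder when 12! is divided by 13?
By Wilson's theorem, (12)! ≡ -1 ≡ 12 mod 13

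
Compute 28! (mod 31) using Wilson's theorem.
(30)! = (28)! × (29) × (30) ≡ -1 (mod 31). So (28)! ≡ -1 × [(30)(29)]^(-1) ≡ 15 (mod 31)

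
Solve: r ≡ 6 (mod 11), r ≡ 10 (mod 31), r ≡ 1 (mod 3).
M = 11 × 31 × 3 = 1023. M₁ = 93, y₁ ≡ 9 (mod 11). M₂ = 33, y₂ ≡ 16 (mod 31). M₃ = 341, y₃ ≡ 2 (mod 3). r = 6×93×9 + 10×33×16 + 1×341×2 ≡ 754 (mod 1023)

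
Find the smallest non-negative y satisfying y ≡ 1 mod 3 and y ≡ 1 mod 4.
M = 3 × 4 = 12. M₁ = 4, y₁ ≡ 1 mod 3. M₂ = 3, y₂ ≡ 3 mod 4. y = 1×4×1 + 1×3×3 ≡ 1 mod 12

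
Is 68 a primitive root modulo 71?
ord_71(68) divides 70. For each prime q|70: 68^{35}≡70, 68^{14}≡54, 68^{10}≡48, none ≡ 1. So 68 has order 70 and is a primitive root mod 71.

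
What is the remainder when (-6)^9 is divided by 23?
By repeated squaring (mod 23): (-6)^{1}≡17, (-6)^{2}≡13, (-6)^{4}≡8, (-6)^{8}≡18. Then (-6)^{9} = (-6)^{8+1} ≡ 18 × 17 ≡ 7 (mod 23)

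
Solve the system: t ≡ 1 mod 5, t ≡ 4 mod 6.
M = 5 × 6 = 30. M₁ = 6, y₁ ≡ 1 mod 5. M₂ = 5, y₂ ≡ 5 mod 6. t = 1×6×1 + 4×5×5 ≡ 16 mod 30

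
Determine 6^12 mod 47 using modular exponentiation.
By repeated squaring (mod 47): 6^{1}≡6, 6^{2}≡36, 6^{4}≡27, 6^{8}≡24. Then 6^{12} = 6^{8+4} ≡ 24 × 27 ≡ 37 (mod 47)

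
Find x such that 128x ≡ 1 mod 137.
Since 137 is prime, by Fermat 128^(-1) ≡ 128^{135} ≡ 76 mod 137. Verify: 128 × 76 = 9728 ≡ 1 mod 137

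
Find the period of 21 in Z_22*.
Powers of 21 mod 22: 21^1≡21, 21^2≡1. So the order of 21 is 2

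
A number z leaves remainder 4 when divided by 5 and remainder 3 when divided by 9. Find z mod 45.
M = 5 × 9 = 45. M₁ = 9, y₁ ≡ 4 mod 5. M₂ = 5, y₂ ≡ 2 mod 9. z = 4×9×4 + 3×5×2 ≡ 39 mod 45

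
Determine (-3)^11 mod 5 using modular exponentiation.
Using Fermat: (-3)^{4} ≡ 1 mod 5. 11 ≡ 3 mod 4. So (-3)^{11} ≡ (-3)^{3} ≡ 3 mod 5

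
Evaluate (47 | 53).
(47/53) = 47^{26} mod 53 = 1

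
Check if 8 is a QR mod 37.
By Euler's criterion: 8^{18} ≡ 36 (mod 37). Since this equals -1 (≡ 36), 8 is not a QR.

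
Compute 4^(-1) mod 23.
Since 23 is prime, by Fermat 4^(-1) ≡ 4^{21} ≡ 6 mod 23. Verify: 4 × 6 = 24 ≡ 1 mod 23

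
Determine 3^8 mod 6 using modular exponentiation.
By repeated squaring mod 6: 3^{1}≡3, 3^{2}≡3, 3^{4}≡3, 3^{8}≡3. So 3^{8} ≡ 3 mod 6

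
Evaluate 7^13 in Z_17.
By repeated squaring (mod 17): 7^{1}≡7, 7^{2}≡15, 7^{4}≡4, 7^{8}≡16. Then 7^{13} = 7^{8+4+1} ≡ 16 × 4 × 7 ≡ 6 (mod 17)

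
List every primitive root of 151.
There are φ(150) = 40 primitive roots mod 151: {6, 7, 12, 13, 14, 15, 30, 35, 48, 51, 52, 54, 56, 61, 63, 71, 77, 82, 89, 93, 96, 102, 104, 106, 108, 109, 111, 112, 114, 115, 117, 120, 126, 129, 130, 133, 134, 140, 141, 146}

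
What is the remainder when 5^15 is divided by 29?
By repeated squaring (mod 29): 5^{1}≡5, 5^{2}≡25, 5^{4}≡16, 5^{8}≡24. Then 5^{15} = 5^{8+4+2+1} ≡ 24 × 16 × 25 × 5 ≡ 5 (mod 29)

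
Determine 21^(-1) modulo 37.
Since 37 is prime, by Fermat 21^(-1) ≡ 21^{35} ≡ 30 mod 37. Verify: 21 × 30 = 630 ≡ 1 mod 37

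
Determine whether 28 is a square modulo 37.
By Euler's criterion: 28^{18} ≡ 1 mod 37. Since this equals 1, 28 is a QR.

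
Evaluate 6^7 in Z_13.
By repeated squaring (mod 13): 6^{1}≡6, 6^{2}≡10, 6^{4}≡9. Then 6^{7} = 6^{4+2+1} ≡ 9 × 10 × 6 ≡ 7 (mod 13)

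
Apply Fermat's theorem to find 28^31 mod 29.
By Fermat: 28^{28} ≡ 1 mod 29. So 28^{31} = 28^{28} · 28^{3} ≡ 28^{3} ≡ 28 mod 29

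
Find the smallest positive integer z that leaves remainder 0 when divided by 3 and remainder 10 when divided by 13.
M = 3 × 13 = 39. M₁ = 13, y₁ ≡ 1 mod 3. M₂ = 3, y₂ ≡ 9 mod 13. z = 0×13×1 + 10×3×9 ≡ 36 mod 39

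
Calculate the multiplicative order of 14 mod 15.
Powers of 14 mod 15: 14^1≡14, 14^2≡1. So the order of 14 is 2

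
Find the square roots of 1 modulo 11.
The square roots of 1 mod 11 are 1 and 10. Verify: 1² = 1 ≡ 1 mod 11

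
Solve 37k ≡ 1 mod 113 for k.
Since 113 is prime, by Fermat 37^(-1) ≡ 37^{111} ≡ 55 mod 113. Verify: 37 × 55 = 2035 ≡ 1 mod 113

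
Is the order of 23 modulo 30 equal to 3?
Powers of 23 mod 30: 23^1≡23, 23^2≡19, 23^3≡17, 23^4≡1. 23^3≡17≢1, so ord ≠ 3. No, the actual order is 4.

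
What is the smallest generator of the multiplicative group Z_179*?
g = 2. Powers: [2, 4, 8, 16, 32, 64, 128, ...] generates all 178 non-zero residues.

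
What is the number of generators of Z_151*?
Number of primitive roots mod 151 = φ(p-1) = φ(150) = 40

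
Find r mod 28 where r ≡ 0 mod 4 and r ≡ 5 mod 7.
M = 4 × 7 = 28. M₁ = 7, y₁ ≡ 3 mod 4. M₂ = 4, y₂ ≡ 2 mod 7. r = 0×7×3 + 5×4×2 ≡ 12 mod 28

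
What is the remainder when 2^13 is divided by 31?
By repeated squaring mod 31: 2^{1}≡2, 2^{2}≡4, 2^{4}≡16, 2^{8}≡8. Then 2^{13} = 2^{8+4+1} ≡ 8 × 16 × 2 ≡ 8 mod 31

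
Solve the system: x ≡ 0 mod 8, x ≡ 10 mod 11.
M = 8 × 11 = 88. M₁ = 11, y₁ ≡ 3 mod 8. M₂ = 8, y₂ ≡ 7 mod 11. x = 0×11×3 + 10×8×7 ≡ 32 mod 88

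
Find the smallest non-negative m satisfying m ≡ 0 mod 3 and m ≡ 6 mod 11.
M = 3 × 11 = 33. M₁ = 11, y₁ ≡ 2 mod 3. M₂ = 3, y₂ ≡ 4 mod 11. m = 0×11×2 + 6×3×4 ≡ 6 mod 33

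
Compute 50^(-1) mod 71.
Since 71 is prime, by Fermat 50^(-1) ≡ 50^{69} ≡ 27 mod 71. Verify: 50 × 27 = 1350 ≡ 1 mod 71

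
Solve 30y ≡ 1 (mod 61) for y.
Since 61 is prime, by Fermat 30^(-1) ≡ 30^{59} ≡ 59 (mod 61). Verify: 30 × 59 = 1770 ≡ 1 (mod 61)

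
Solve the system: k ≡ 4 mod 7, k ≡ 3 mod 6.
M = 7 × 6 = 42. M₁ = 6, y₁ ≡ 6 mod 7. M₂ = 7, y₂ ≡ 1 mod 6. k = 4×6×6 + 3×7×1 ≡ 39 mod 42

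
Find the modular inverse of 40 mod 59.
Since 59 is prime, by Fermat 40^(-1) ≡ 40^{57} ≡ 31 mod 59. Verify: 40 × 31 = 1240 ≡ 1 mod 59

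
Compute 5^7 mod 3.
Using Fermat: 5^{2} ≡ 1 (mod 3). 7 ≡ 1 (mod 2). So 5^{7} ≡ 5^{1} ≡ 2 (mod 3)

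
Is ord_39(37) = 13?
Powers of 37 mod 39: 37^1≡37, 37^2≡4, 37^3≡31, 37^4≡16, 37^5≡7, 37^6≡25, 37^7≡28, 37^8≡22, 37^9≡34, 37^10≡10, 37^11≡19, 37^12≡1. Already 37^12≡1, so the order is 12 < 13. No, the actual order is 12.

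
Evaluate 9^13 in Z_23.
By repeated squaring mod 23: 9^{1}≡9, 9^{2}≡12, 9^{4}≡6, 9^{8}≡13. Then 9^{13} = 9^{8+4+1} ≡ 13 × 6 × 9 ≡ 12 mod 23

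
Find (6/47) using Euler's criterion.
(6/47) = 6^{23} mod 47 = 1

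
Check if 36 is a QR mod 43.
By Euler's criterion: 36^{21} ≡ 1 (mod 43). Since this equals 1, 36 is a QR.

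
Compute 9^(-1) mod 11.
Since 11 is prime, by Fermat 9^(-1) ≡ 9^{9} ≡ 5 mod 11. Verify: 9 × 5 = 45 ≡ 1 mod 11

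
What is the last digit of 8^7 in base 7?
Using Fermat: 8^{6} ≡ 1 (mod 7). 7 ≡ 1 (mod 6). So 8^{7} ≡ 8^{1} ≡ 1 (mod 7)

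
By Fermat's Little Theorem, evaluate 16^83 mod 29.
By Fermat: 16^{28} ≡ 1 (mod 29). 83 = 2×28 + 27. So 16^{83} ≡ 16^{27} ≡ 20 (mod 29)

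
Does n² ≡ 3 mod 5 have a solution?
By Euler's criterion: 3^{2} ≡ 4 mod 5. Since this equals -1 (≡ 4), 3 is not a QR.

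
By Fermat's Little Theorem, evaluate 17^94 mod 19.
By Fermat: 17^{18} ≡ 1 (mod 19). 94 = 5×18 + 4. So 17^{94} ≡ 17^{4} ≡ 16 (mod 19)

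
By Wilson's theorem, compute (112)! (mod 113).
By Wilson's theorem, (112)! ≡ -1 ≡ 112 (mod 113)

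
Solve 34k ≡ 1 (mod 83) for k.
Since 83 is prime, by Fermat 34^(-1) ≡ 34^{81} ≡ 22 (mod 83). Verify: 34 × 22 = 748 ≡ 1 (mod 83)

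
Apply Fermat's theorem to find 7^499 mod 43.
By Fermat: 7^{42} ≡ 1 mod 43. 499 ≡ 37 mod 42. So 7^{499} ≡ 7^{37} ≡ 7 mod 43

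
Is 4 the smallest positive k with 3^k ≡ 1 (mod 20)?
Powers of 3 mod 20: 3^1≡3, 3^2≡9, 3^3≡7, 3^4≡1. First k with 3^k≡1 is k=4. Yes, ord_20(3) = 4.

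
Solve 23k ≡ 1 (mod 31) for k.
Since 31 is prime, by Fermat 23^(-1) ≡ 23^{29} ≡ 27 (mod 31). Verify: 23 × 27 = 621 ≡ 1 (mod 31)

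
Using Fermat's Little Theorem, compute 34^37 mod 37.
By Fermat: 34^{36} ≡ 1 (mod 37). So 34^{37} = 34^{36} · 34^{1} ≡ 34^{1} ≡ 34 (mod 37)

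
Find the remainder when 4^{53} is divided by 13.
By Fermat: 4^{12} ≡ 1 (mod 13). 53 = 4×12 + 5. So 4^{53} ≡ 4^{5} ≡ 10 (mod 13)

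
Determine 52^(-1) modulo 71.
Since 71 is prime, by Fermat 52^(-1) ≡ 52^{69} ≡ 56 mod 71. Verify: 52 × 56 = 2912 ≡ 1 mod 71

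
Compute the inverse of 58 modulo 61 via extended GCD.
Extended GCD: 58(20) + 61(-19) = 1. So 58^(-1) ≡ 20 mod 61. Verify: 58 × 20 = 1160 ≡ 1 mod 61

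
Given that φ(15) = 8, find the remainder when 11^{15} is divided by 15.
By Euler: 11^{8} ≡ 1 (mod 15) since gcd(11, 15) = 1. 15 = 1×8 + 7. So 11^{15} ≡ 11^{7} ≡ 11 (mod 15)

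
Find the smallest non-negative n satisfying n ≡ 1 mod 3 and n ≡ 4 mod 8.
M = 3 × 8 = 24. M₁ = 8, y₁ ≡ 2 mod 3. M₂ = 3, y₂ ≡ 3 mod 8. n = 1×8×2 + 4×3×3 ≡ 4 mod 24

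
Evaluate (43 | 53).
(43/53) = 43^{26} mod 53 = 1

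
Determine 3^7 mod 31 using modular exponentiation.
By repeated squaring mod 31: 3^{1}≡3, 3^{2}≡9, 3^{4}≡19. Then 3^{7} = 3^{4+2+1} ≡ 19 × 9 × 3 ≡ 17 mod 31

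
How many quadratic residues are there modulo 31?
The squaring map on Z_31* is 2-to-1, so there are (30)/2 = 15 QRs.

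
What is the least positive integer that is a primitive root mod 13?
g = 2. For each prime q|12: 2^{6}≡12, 2^{4}≡3, none ≡ 1, so ord_13(2) = 12 and 2 is a primitive root.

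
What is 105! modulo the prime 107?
(106)! = (105)! × (106) ≡ -1 mod 107. So (105)! ≡ -1 × (106)^(-1) ≡ (-1)×(-1) = 1 mod 107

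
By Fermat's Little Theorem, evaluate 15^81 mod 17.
By Fermat: 15^{16} ≡ 1 mod 17. 81 = 5×16 + 1. So 15^{81} ≡ 15^{1} ≡ 15 mod 17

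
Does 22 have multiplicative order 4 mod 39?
Powers of 22 mod 39: 22^1≡22, 22^2≡16, 22^3≡1. Already 22^3≡1, so the order is 3 < 4. No, the actual order is 3.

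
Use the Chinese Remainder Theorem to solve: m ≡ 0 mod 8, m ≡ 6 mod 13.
M = 8 × 13 = 104. M₁ = 13, y₁ ≡ 5 mod 8. M₂ = 8, y₂ ≡ 5 mod 13. m = 0×13×5 + 6×8×5 ≡ 32 mod 104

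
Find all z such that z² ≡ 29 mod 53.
The square roots of 29 mod 53 are 33 and 20. Verify: 33² = 1089 ≡ 29 mod 53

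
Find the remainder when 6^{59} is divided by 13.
By Fermat: 6^{12} ≡ 1 (mod 13). 59 = 4×12 + 11. So 6^{59} ≡ 6^{11} ≡ 11 (mod 13)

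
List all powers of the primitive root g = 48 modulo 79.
48^1, 48^2, ..., 48^{78} mod 79: [48, 13, 71, 11, 54, 64, 70, 42, 41, 72, 59, 67, 56, 2, 17, 26, 63, 22, 29, 49, 61, 5, 3, 65, 39, 55, 33, 4, 34, 52, 47, 44, 58, 19, 43, 10, 6, 51, 78, 31, 66, 8, 68, 25, 15, 9, 37, 38, 7, 20, 12, 23, 77, 62, 53, 16, 57, 50, 30, 18, 74, 76, 14, 40, 24, 46, 75, 45, 27, 32, 35, 21, 60, 36, 69, 73, 28, 1]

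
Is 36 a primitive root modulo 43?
36^{3} ≡ 1 (mod 43) and 3 < 42, so ord_43(36) = 3 ≠ 42 and 36 is not a primitive root.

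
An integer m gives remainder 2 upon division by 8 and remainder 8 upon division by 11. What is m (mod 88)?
M = 8 × 11 = 88. M₁ = 11, y₁ ≡ 3 (mod 8). M₂ = 8, y₂ ≡ 7 (mod 11). m = 2×11×3 + 8×8×7 ≡ 74 (mod 88)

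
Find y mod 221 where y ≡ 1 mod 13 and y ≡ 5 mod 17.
M = 13 × 17 = 221. M₁ = 17, y₁ ≡ 10 mod 13. M₂ = 13, y₂ ≡ 4 mod 17. y = 1×17×10 + 5×13×4 ≡ 209 mod 221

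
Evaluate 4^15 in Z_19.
By repeated squaring (mod 19): 4^{1}≡4, 4^{2}≡16, 4^{4}≡9, 4^{8}≡5. Then 4^{15} = 4^{8+4+2+1} ≡ 5 × 9 × 16 × 4 ≡ 11 (mod 19)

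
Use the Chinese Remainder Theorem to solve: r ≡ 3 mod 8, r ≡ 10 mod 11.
M = 8 × 11 = 88. M₁ = 11, y₁ ≡ 3 mod 8. M₂ = 8, y₂ ≡ 7 mod 11. r = 3×11×3 + 10×8×7 ≡ 43 mod 88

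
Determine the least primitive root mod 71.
g = 7. For each prime q|70: 7^{35}≡70, 7^{14}≡54, 7^{10}≡45, none ≡ 1, so ord_71(7) = 70 and 7 is a primitive root.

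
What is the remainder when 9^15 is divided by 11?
Using Fermat: 9^{10} ≡ 1 (mod 11). 15 ≡ 5 (mod 10). So 9^{15} ≡ 9^{5} ≡ 1 (mod 11)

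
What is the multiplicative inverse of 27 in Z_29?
Since 29 is prime, by Fermat 27^(-1) ≡ 27^{27} ≡ 14 mod 29. Verify: 27 × 14 = 378 ≡ 1 mod 29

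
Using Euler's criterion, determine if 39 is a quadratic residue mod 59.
By Euler's criterion: 39^{29} ≡ 58 (mod 59). Since this equals -1 (≡ 58), 39 is not a QR.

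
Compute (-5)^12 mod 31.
By repeated squaring mod 31: (-5)^{1}≡26, (-5)^{2}≡25, (-5)^{4}≡5, (-5)^{8}≡25. Then (-5)^{12} = (-5)^{8+4} ≡ 25 × 5 ≡ 1 mod 31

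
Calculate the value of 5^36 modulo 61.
By repeated squaring (mod 61): 5^{1}≡5, 5^{2}≡25, 5^{4}≡15, 5^{8}≡42, 5^{16}≡56, 5^{32}≡25. Then 5^{36} = 5^{32+4} ≡ 25 × 15 ≡ 9 (mod 61)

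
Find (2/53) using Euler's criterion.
(2/53) = 2^{26} mod 53 = -1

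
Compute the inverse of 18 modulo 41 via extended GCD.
Extended GCD: 18(16) + 41(-7) = 1. So 18^(-1) ≡ 16 mod 41. Verify: 18 × 16 = 288 ≡ 1 mod 41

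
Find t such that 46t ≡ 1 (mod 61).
Since 61 is prime, by Fermat 46^(-1) ≡ 46^{59} ≡ 4 (mod 61). Verify: 46 × 4 = 184 ≡ 1 (mod 61)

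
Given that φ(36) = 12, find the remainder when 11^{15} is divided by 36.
By Euler: 11^{12} ≡ 1 mod 36 since gcd(11, 36) = 1. 15 = 1×12 + 3. So 11^{15} ≡ 11^{3} ≡ 35 mod 36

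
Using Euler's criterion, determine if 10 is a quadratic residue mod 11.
By Euler's criterion: 10^{5} ≡ 10 (mod 11). Since this equals -1 (≡ 10), 10 is not a QR.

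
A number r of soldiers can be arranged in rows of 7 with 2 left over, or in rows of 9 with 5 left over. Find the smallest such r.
M = 7 × 9 = 63. M₁ = 9, y₁ ≡ 4 (mod 7). M₂ = 7, y₂ ≡ 4 (mod 9). r = 2×9×4 + 5×7×4 ≡ 23 (mod 63)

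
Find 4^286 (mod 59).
Using Fermat: 4^{58} ≡ 1 (mod 59). 286 ≡ 54 (mod 58). So 4^{286} ≡ 4^{54} ≡ 3 (mod 59)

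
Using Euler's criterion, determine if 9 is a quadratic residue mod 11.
By Euler's criterion: 9^{5} ≡ 1 mod 11. Since this equals 1, 9 is a QR.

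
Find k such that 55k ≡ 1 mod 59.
Since 59 is prime, by Fermat 55^(-1) ≡ 55^{57} ≡ 44 mod 59. Verify: 55 × 44 = 2420 ≡ 1 mod 59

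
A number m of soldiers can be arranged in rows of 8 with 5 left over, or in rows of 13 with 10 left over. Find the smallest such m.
M = 8 × 13 = 104. M₁ = 13, y₁ ≡ 5 (mod 8). M₂ = 8, y₂ ≡ 5 (mod 13). m = 5×13×5 + 10×8×5 ≡ 101 (mod 104)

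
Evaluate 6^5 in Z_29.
By repeated squaring mod 29: 6^{1}≡6, 6^{2}≡7, 6^{4}≡20. Then 6^{5} = 6^{4+1} ≡ 20 × 6 ≡ 4 mod 29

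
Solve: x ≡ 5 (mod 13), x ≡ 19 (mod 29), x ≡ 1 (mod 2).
M = 13 × 29 × 2 = 754. M₁ = 58, y₁ ≡ 11 (mod 13). M₂ = 26, y₂ ≡ 19 (mod 29). M₃ = 377, y₃ ≡ 1 (mod 2). x = 5×58×11 + 19×26×19 + 1×377×1 ≡ 135 (mod 754)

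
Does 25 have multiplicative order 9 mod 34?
Powers of 25 mod 34: 25^1≡25, 25^2≡13, 25^3≡19, 25^4≡33, 25^5≡9, 25^6≡21, 25^7≡15, 25^8≡1. Already 25^8≡1, so the order is 8 < 9. No, the actual order is 8.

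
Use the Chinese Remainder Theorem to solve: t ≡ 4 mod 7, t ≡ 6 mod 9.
M = 7 × 9 = 63. M₁ = 9, y₁ ≡ 4 mod 7. M₂ = 7, y₂ ≡ 4 mod 9. t = 4×9×4 + 6×7×4 ≡ 60 mod 63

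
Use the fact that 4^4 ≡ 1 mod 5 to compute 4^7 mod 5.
By Fermat: 4^{4} ≡ 1 mod 5. So 4^{7} = 4^{4} · 4^{3} ≡ 4^{3} ≡ 4 mod 5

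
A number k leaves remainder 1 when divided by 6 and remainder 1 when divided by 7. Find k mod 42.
M = 6 × 7 = 42. M₁ = 7, y₁ ≡ 1 mod 6. M₂ = 6, y₂ ≡ 6 mod 7. k = 1×7×1 + 1×6×6 ≡ 1 mod 42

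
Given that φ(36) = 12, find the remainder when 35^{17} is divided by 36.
By Euler: 35^{12} ≡ 1 mod 36 since gcd(35, 36) = 1. 17 = 1×12 + 5. So 35^{17} ≡ 35^{5} ≡ 35 mod 36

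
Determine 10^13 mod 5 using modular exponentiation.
By repeated squaring (mod 5): 10^{1}≡0, 10^{2}≡0, 10^{4}≡0, 10^{8}≡0. Then 10^{13} = 10^{8+4+1} ≡ 0 × 0 × 0 ≡ 0 (mod 5)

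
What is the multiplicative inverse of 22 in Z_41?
Since 41 is prime, by Fermat 22^(-1) ≡ 22^{39} ≡ 28 mod 41. Verify: 22 × 28 = 616 ≡ 1 mod 41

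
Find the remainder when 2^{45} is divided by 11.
By Fermat: 2^{10} ≡ 1 mod 11. 45 = 4×10 + 5. So 2^{45} ≡ 2^{5} ≡ 10 mod 11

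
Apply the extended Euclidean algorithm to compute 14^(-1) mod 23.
Extended GCD: 14(5) + 23(-3) = 1. So 14^(-1) ≡ 5 mod 23. Verify: 14 × 5 = 70 ≡ 1 mod 23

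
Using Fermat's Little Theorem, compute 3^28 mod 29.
By Fermat's Little Theorem, 3^{28} ≡ 1 mod 29 since 29 is prime and gcd(3, 29) = 1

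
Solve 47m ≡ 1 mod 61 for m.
Since 61 is prime, by Fermat 47^(-1) ≡ 47^{59} ≡ 13 mod 61. Verify: 47 × 13 = 611 ≡ 1 mod 61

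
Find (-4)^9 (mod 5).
Using Fermat: (-4)^{4} ≡ 1 (mod 5). 9 ≡ 1 (mod 4). So (-4)^{9} ≡ (-4)^{1} ≡ 1 (mod 5)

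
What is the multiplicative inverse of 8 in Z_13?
Since 13 is prime, by Fermat 8^(-1) ≡ 8^{11} ≡ 5 mod 13. Verify: 8 × 5 = 40 ≡ 1 mod 13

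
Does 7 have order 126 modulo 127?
ord_127(7) divides 126. For each prime q|126: 7^{63}≡126, 7^{42}≡107, 7^{18}≡64, none ≡ 1. So 7 has order 126 and is a primitive root mod 127.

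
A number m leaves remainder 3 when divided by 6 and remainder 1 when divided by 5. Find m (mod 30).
M = 6 × 5 = 30. M₁ = 5, y₁ ≡ 5 (mod 6). M₂ = 6, y₂ ≡ 1 (mod 5). m = 3×5×5 + 1×6×1 ≡ 21 (mod 30)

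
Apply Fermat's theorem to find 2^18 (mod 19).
By Fermat's Little Theorem, 2^{18} ≡ 1 (mod 19) since 19 is prime and gcd(2, 19) = 1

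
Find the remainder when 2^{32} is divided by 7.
By Fermat: 2^{6} ≡ 1 (mod 7). 32 = 5×6 + 2. So 2^{32} ≡ 2^{2} ≡ 4 (mod 7)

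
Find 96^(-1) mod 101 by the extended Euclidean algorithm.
Extended GCD: 96(20) + 101(-19) = 1. So 96^(-1) ≡ 20 mod 101. Verify: 96 × 20 = 1920 ≡ 1 mod 101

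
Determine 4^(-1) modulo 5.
Since 5 is prime, by Fermat 4^(-1) ≡ 4^{3} ≡ 4 (mod 5). Verify: 4 × 4 = 16 ≡ 1 (mod 5)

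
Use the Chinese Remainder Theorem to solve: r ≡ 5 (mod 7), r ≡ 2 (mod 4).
M = 7 × 4 = 28. M₁ = 4, y₁ ≡ 2 (mod 7). M₂ = 7, y₂ ≡ 3 (mod 4). r = 5×4×2 + 2×7×3 ≡ 26 (mod 28)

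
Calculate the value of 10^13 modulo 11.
Using Fermat: 10^{10} ≡ 1 mod 11. 13 ≡ 3 mod 10. So 10^{13} ≡ 10^{3} ≡ 10 mod 11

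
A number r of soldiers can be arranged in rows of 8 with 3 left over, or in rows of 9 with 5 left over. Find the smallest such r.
M = 8 × 9 = 72. M₁ = 9, y₁ ≡ 1 (mod 8). M₂ = 8, y₂ ≡ 8 (mod 9). r = 3×9×1 + 5×8×8 ≡ 59 (mod 72)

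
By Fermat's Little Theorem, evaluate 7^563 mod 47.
By Fermat: 7^{46} ≡ 1 (mod 47). 563 ≡ 11 (mod 46). So 7^{563} ≡ 7^{11} ≡ 36 (mod 47)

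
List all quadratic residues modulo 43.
Quadratic residues modulo 43: {1, 4, 6, 9, 10, 11, 13, 14, 15, 16, 17, 21, 23, 24, 25, 31, 35, 36, 38, 40, 41}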